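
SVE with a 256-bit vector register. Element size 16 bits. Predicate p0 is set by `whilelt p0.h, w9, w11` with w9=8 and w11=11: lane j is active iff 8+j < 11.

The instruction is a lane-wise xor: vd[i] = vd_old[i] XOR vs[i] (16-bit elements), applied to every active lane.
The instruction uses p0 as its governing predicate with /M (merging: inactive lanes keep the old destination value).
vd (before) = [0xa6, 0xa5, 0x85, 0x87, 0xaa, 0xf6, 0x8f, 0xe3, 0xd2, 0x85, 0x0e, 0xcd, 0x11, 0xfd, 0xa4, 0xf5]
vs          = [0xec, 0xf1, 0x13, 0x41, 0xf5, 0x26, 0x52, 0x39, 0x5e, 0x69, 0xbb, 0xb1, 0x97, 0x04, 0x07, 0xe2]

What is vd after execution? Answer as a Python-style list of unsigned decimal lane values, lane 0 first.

vd = [74, 84, 150, 135, 170, 246, 143, 227, 210, 133, 14, 205, 17, 253, 164, 245]

lane count: 256 div 16 = 16
whilelt: lane j active iff 8+j < 11 → j < 3 → 3 active
  i=0: xor(0xa6,0xec) → 74
  i=1: xor(0xa5,0xf1) → 84
  i=2: xor(0x85,0x13) → 150
  i=3: tail/keep → 135
  i=4: tail/keep → 170
  i=5: tail/keep → 246
  i=6: tail/keep → 143
  i=7: tail/keep → 227
  i=8: tail/keep → 210
  i=9: tail/keep → 133
  i=10: tail/keep → 14
  i=11: tail/keep → 205
  i=12: tail/keep → 17
  i=13: tail/keep → 253
  i=14: tail/keep → 164
  i=15: tail/keep → 245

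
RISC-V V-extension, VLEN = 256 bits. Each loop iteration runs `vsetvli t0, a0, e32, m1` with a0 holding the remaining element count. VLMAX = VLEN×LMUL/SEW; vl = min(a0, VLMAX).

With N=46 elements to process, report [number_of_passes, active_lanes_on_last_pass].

lanes per group: 256·1/32 = 8
N=46: ⌈46/8⌉ = 6 iters; last vl = 46 − 5×8 = 6

[iterations, last_vl] = [6, 6]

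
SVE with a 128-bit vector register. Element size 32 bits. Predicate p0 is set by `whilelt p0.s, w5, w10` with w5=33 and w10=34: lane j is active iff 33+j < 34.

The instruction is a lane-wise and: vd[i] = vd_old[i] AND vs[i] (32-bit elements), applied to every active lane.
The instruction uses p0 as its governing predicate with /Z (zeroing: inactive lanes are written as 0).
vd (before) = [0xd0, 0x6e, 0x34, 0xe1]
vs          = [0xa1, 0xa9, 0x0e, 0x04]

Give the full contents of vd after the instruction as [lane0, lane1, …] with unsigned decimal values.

vd = [128, 0, 0, 0]

128-bit reg / 32-bit elem → 4 lanes
p0[j] = (33+j < 34); true for j=0..0 → 1 lanes set
  i=0: and(0xd0,0xa1) → 128
  i=1: tail/zero → 0
  i=2: tail/zero → 0
  i=3: tail/zero → 0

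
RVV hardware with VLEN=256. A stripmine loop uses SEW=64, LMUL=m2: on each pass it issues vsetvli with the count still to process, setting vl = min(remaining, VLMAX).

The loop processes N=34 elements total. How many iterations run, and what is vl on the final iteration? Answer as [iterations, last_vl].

VLMAX = VLEN×LMUL/SEW = 256×2/64 = 8
iterations = ceil(34/8) = 5; final-pass vl = 2

[iterations, last_vl] = [5, 2]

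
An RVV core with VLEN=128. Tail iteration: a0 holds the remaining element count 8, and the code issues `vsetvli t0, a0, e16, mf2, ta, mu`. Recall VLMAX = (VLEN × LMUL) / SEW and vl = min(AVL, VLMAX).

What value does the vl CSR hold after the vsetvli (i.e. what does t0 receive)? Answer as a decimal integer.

VLMAX = VLEN×LMUL/SEW = 128×1/2/16 = 4
vl ← min(8, 4) = 4

vl = 4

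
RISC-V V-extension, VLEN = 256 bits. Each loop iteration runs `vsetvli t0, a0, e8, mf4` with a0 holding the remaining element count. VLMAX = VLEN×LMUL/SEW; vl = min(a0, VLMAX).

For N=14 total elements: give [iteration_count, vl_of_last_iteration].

VLMAX = (256 × 1/4) / 8 = 8 lanes
N=14: ⌈14/8⌉ = 2 iters; last vl = 14 − 1×8 = 6

[iterations, last_vl] = [2, 6]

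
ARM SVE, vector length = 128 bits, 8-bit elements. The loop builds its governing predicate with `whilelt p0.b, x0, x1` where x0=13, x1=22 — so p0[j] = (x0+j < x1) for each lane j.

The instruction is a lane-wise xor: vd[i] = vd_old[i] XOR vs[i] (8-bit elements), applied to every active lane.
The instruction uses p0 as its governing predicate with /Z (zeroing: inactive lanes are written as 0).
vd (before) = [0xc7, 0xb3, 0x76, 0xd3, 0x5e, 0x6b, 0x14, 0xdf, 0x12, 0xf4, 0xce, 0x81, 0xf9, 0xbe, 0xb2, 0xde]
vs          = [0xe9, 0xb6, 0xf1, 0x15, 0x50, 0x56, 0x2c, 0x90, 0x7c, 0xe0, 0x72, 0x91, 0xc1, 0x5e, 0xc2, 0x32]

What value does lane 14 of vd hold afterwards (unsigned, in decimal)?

vd[14] = 0

lane count: 128 div 8 = 16
whilelt: lane j active iff 13+j < 22 → j < 9 → 9 active
  i=0: xor(0xc7,0xe9) → 46
  i=1: xor(0xb3,0xb6) → 5
  i=2: xor(0x76,0xf1) → 135
  i=3: xor(0xd3,0x15) → 198
  i=4: xor(0x5e,0x50) → 14
  i=5: xor(0x6b,0x56) → 61
  i=6: xor(0x14,0x2c) → 56
  i=7: xor(0xdf,0x90) → 79
  i=8: xor(0x12,0x7c) → 110
  i=9: tail/zero → 0
  i=10: tail/zero → 0
  i=11: tail/zero → 0
  i=12: tail/zero → 0
  i=13: tail/zero → 0
  i=14: tail/zero → 0
  i=15: tail/zero → 0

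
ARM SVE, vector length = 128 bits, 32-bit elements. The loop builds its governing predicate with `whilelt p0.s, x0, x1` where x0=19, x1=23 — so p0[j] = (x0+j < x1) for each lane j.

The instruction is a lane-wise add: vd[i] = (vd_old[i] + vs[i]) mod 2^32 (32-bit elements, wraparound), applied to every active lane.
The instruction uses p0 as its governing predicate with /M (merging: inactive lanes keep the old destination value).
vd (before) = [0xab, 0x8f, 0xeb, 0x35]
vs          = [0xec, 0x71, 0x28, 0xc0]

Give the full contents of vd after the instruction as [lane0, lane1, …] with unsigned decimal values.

register lanes = 128/32 = 4
whilelt: lane j active iff 19+j < 23 → j < 4 → 4 active
[0] add(0xab,0xec) = 0x197
[1] add(0x8f,0x71) = 0x100
[2] add(0xeb,0x28) = 0x113
[3] add(0x35,0xc0) = 0xf5

vd = [407, 256, 275, 245]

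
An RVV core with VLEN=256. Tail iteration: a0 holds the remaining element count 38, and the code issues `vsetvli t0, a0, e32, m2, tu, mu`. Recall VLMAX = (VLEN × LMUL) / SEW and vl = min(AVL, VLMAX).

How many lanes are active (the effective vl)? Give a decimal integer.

VLMAX = (256 × 2) / 32 = 16 lanes
AVL=38 > VLMAX=16, so vl = 16

vl = 16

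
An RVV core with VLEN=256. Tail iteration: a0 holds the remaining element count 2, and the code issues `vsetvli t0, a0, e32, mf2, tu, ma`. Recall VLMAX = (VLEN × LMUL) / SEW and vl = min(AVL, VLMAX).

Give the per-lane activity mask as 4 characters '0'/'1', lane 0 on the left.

lanes per group: 256·1/2/32 = 4
vl = min(AVL, VLMAX) = min(2, 4) = 2
bits (lane 0 leftmost): 1100

predicate = 1100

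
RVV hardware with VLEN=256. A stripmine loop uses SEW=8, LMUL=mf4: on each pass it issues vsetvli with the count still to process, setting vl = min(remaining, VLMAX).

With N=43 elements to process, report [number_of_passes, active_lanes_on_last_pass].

[iterations, last_vl] = [6, 3]

lanes per group: 256·1/4/8 = 8
iterations = ceil(43/8) = 6; final-pass vl = 3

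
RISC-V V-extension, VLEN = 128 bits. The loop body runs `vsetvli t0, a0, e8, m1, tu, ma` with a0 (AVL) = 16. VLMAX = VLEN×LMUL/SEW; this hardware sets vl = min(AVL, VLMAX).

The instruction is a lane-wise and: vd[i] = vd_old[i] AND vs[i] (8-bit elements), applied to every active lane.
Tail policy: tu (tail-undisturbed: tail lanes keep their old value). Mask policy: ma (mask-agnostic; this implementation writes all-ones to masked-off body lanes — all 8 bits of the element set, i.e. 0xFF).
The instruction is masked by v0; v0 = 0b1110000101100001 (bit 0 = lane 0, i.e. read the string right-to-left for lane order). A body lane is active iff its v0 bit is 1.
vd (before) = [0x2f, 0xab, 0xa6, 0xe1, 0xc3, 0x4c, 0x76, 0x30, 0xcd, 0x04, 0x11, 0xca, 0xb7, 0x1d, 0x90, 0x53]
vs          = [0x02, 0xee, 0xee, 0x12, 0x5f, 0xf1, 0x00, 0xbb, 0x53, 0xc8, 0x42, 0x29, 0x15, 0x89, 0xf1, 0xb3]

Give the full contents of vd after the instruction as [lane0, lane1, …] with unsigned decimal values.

vd = [2, 255, 255, 255, 255, 64, 0, 255, 65, 255, 255, 255, 255, 9, 144, 19]

lanes per group: 128·1/8 = 16
vl = min(AVL, VLMAX) = min(16, 16) = 16
lane  0: and(0x2f,0x02) ⇒ 0x02
lane  1: mask-off/ones ⇒ 0xff
lane  2: mask-off/ones ⇒ 0xff
lane  3: mask-off/ones ⇒ 0xff
lane  4: mask-off/ones ⇒ 0xff
lane  5: and(0x4c,0xf1) ⇒ 0x40
lane  6: and(0x76,0x00) ⇒ 0x00
lane  7: mask-off/ones ⇒ 0xff
lane  8: and(0xcd,0x53) ⇒ 0x41
lane  9: mask-off/ones ⇒ 0xff
lane 10: mask-off/ones ⇒ 0xff
lane 11: mask-off/ones ⇒ 0xff
lane 12: mask-off/ones ⇒ 0xff
lane 13: and(0x1d,0x89) ⇒ 0x09
lane 14: and(0x90,0xf1) ⇒ 0x90
lane 15: and(0x53,0xb3) ⇒ 0x13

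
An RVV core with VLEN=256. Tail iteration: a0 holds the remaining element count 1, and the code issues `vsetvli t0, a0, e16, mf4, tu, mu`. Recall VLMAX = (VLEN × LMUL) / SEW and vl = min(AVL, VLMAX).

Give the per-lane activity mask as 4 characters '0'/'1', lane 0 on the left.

predicate = 1000

lanes per group: 256·1/4/16 = 4
AVL=1 ≤ VLMAX=4, so vl = 1
bits (lane 0 leftmost): 1000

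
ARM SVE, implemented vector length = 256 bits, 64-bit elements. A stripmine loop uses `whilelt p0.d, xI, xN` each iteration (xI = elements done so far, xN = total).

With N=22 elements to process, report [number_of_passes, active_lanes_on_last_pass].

256-bit reg / 64-bit elem → 4 lanes
N=22: ⌈22/4⌉ = 6 iters; last vl = 22 − 5×4 = 2

[iterations, last_vl] = [6, 2]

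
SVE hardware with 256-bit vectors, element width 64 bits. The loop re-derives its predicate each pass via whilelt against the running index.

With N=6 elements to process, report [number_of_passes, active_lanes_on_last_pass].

[iterations, last_vl] = [2, 2]

register lanes = 256/64 = 4
6 elements at 4/iter → 2 passes, remainder 2 on the last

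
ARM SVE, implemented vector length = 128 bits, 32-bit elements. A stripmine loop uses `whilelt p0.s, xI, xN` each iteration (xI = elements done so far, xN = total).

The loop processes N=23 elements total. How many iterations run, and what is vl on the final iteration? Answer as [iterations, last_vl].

register lanes = 128/32 = 4
23 elements at 4/iter → 6 passes, remainder 3 on the last

[iterations, last_vl] = [6, 3]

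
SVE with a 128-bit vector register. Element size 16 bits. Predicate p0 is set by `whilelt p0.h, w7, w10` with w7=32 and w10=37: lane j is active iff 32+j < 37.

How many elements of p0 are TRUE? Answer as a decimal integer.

register lanes = 128/16 = 8
active while 32+j < 37, i.e. j ∈ [0,5) capped at 8 ⇒ 5

vl = 5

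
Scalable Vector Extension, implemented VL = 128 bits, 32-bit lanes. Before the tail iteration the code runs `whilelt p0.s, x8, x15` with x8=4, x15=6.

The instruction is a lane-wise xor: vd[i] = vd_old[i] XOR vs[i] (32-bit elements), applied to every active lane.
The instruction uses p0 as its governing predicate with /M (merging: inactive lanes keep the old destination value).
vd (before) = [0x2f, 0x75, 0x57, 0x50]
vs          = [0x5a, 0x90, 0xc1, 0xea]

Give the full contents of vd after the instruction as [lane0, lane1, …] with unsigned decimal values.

vd = [117, 229, 87, 80]

lane count: 128 div 32 = 4
p0[j] = (4+j < 6); true for j=0..1 → 2 lanes set
[0] xor(0x2f,0x5a) = 0x75
[1] xor(0x75,0x90) = 0xe5
[2] tail/keep = 0x57
[3] tail/keep = 0x50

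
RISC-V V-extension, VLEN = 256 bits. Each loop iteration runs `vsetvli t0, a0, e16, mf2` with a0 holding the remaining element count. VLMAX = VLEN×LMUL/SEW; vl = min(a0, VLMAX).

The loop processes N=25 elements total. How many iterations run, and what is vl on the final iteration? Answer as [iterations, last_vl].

VLMAX = VLEN×LMUL/SEW = 256×1/2/16 = 8
iterations = ceil(25/8) = 4; final-pass vl = 1

[iterations, last_vl] = [4, 1]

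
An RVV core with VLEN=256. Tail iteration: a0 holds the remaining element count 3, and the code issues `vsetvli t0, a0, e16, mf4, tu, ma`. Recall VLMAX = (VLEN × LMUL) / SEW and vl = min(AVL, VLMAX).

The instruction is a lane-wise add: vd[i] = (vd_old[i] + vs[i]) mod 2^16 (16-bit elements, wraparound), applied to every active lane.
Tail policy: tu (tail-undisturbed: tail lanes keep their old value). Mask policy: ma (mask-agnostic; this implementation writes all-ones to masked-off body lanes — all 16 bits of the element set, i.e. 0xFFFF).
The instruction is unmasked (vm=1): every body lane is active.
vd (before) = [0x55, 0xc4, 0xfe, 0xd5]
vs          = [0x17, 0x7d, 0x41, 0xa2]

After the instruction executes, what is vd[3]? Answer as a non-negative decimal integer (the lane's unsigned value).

vd[3] = 213

VLMAX = (256 × 1/4) / 16 = 4 lanes
AVL=3 ≤ VLMAX=4, so vl = 3
lane  0: add(0x55,0x17) ⇒ 0x6c
lane  1: add(0xc4,0x7d) ⇒ 0x141
lane  2: add(0xfe,0x41) ⇒ 0x13f
lane  3: tail/keep ⇒ 0xd5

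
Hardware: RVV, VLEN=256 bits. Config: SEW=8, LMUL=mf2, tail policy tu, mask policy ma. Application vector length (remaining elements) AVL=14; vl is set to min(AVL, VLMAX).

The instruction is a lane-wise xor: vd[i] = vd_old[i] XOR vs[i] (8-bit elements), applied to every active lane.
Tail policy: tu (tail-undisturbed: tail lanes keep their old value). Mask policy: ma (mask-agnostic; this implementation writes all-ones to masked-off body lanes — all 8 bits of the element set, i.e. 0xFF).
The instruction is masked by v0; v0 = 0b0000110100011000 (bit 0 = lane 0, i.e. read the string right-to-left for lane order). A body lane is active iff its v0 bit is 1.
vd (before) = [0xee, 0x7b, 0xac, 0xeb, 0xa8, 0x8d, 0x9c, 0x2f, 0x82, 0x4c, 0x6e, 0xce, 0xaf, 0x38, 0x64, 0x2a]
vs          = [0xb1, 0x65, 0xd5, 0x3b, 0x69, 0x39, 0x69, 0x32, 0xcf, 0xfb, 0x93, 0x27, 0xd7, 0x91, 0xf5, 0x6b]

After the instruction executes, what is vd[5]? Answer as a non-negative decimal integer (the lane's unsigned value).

vd[5] = 255

VLMAX = (256 × 1/2) / 8 = 16 lanes
vl = min(AVL, VLMAX) = min(14, 16) = 14
[0] mask-off/ones = 0xff
[1] mask-off/ones = 0xff
[2] mask-off/ones = 0xff
[3] xor(0xeb,0x3b) = 0xd0
[4] xor(0xa8,0x69) = 0xc1
[5] mask-off/ones = 0xff
[6] mask-off/ones = 0xff
[7] mask-off/ones = 0xff
[8] xor(0x82,0xcf) = 0x4d
[9] mask-off/ones = 0xff
[10] xor(0x6e,0x93) = 0xfd
[11] xor(0xce,0x27) = 0xe9
[12] mask-off/ones = 0xff
[13] mask-off/ones = 0xff
[14] tail/keep = 0x64
[15] tail/keep = 0x2a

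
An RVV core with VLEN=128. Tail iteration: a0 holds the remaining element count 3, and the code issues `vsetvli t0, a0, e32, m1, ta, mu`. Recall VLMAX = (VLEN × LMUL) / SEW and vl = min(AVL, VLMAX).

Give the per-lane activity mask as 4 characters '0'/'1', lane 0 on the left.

predicate = 1110

lanes per group: 128·1/32 = 4
vl ← min(3, 4) = 3
bits (lane 0 leftmost): 1110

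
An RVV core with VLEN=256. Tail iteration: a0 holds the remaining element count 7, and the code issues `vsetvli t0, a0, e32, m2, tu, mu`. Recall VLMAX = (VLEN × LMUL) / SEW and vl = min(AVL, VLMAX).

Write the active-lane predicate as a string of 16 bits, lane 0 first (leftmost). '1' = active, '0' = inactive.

predicate = 1111111000000000

VLMAX = VLEN×LMUL/SEW = 256×2/32 = 16
vl = min(AVL, VLMAX) = min(7, 16) = 7
bits (lane 0 leftmost): 1111111000000000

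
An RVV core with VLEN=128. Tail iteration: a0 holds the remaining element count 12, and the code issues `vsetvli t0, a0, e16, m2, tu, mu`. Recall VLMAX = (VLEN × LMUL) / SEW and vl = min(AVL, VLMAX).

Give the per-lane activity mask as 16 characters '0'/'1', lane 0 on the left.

predicate = 1111111111110000

VLMAX = VLEN×LMUL/SEW = 128×2/16 = 16
vl ← min(12, 16) = 12
bits (lane 0 leftmost): 1111111111110000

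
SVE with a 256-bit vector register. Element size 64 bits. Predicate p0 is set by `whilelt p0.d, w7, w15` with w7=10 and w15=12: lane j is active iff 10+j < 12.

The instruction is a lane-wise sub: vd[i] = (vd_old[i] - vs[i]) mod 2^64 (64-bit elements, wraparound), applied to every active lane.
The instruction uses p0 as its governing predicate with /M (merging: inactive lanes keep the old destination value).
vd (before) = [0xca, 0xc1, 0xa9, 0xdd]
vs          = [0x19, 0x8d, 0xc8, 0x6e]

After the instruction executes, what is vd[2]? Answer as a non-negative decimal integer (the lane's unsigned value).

vd[2] = 169

register lanes = 256/64 = 4
active while 10+j < 12, i.e. j ∈ [0,2) capped at 4 ⇒ 2
vd[0] sub(0xca,0x19) -> 0xb1
vd[1] sub(0xc1,0x8d) -> 0x34
vd[2] tail/keep -> 0xa9
vd[3] tail/keep -> 0xdd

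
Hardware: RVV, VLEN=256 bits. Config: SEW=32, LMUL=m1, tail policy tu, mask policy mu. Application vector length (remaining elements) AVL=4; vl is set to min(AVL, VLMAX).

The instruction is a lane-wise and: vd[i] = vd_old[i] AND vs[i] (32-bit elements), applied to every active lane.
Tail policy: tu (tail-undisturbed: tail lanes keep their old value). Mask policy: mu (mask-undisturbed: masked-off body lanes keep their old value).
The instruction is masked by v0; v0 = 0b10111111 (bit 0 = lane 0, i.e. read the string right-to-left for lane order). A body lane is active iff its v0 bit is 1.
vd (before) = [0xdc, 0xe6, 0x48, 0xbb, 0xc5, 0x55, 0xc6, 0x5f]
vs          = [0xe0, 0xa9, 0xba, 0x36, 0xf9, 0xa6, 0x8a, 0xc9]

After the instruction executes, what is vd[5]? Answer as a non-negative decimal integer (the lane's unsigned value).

VLMAX = (256 × 1) / 32 = 8 lanes
AVL=4 ≤ VLMAX=8, so vl = 4
[0] and(0xdc,0xe0) = 0xc0
[1] and(0xe6,0xa9) = 0xa0
[2] and(0x48,0xba) = 0x08
[3] and(0xbb,0x36) = 0x32
[4] tail/keep = 0xc5
[5] tail/keep = 0x55
[6] tail/keep = 0xc6
[7] tail/keep = 0x5f

vd[5] = 85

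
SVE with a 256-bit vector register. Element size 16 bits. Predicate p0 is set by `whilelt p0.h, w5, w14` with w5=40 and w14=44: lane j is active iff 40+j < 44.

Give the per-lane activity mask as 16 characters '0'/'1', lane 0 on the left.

lane count: 256 div 16 = 16
whilelt: lane j active iff 40+j < 44 → j < 4 → 4 active
bits (lane 0 leftmost): 1111000000000000

predicate = 1111000000000000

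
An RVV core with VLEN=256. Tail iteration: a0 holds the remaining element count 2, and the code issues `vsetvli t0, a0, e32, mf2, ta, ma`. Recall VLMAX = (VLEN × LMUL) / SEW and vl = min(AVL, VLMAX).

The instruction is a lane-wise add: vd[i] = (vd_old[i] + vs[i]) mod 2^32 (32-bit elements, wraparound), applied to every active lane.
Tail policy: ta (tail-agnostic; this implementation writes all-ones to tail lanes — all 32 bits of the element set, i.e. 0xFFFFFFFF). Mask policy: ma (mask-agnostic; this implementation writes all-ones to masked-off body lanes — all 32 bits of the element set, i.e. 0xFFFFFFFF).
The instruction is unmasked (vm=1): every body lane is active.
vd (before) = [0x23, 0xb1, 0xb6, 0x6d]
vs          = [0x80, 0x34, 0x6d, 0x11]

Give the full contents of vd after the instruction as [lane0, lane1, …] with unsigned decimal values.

vd = [163, 229, 4294967295, 4294967295]

lanes per group: 256·1/2/32 = 4
AVL=2 ≤ VLMAX=4, so vl = 2
  i=0: add(0x23,0x80) → 163
  i=1: add(0xb1,0x34) → 229
  i=2: tail/ones → 4294967295
  i=3: tail/ones → 4294967295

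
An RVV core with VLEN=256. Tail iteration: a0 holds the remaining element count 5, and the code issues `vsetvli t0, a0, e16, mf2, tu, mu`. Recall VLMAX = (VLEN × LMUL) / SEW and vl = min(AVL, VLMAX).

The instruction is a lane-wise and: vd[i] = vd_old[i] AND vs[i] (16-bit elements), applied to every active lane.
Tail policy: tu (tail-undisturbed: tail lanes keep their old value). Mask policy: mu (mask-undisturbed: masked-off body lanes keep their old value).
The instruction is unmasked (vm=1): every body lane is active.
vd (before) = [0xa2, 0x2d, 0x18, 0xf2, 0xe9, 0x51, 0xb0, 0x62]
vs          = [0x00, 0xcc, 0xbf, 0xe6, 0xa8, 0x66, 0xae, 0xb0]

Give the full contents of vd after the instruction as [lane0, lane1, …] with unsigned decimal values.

VLMAX = (256 × 1/2) / 16 = 8 lanes
vl ← min(5, 8) = 5
lane  0: and(0xa2,0x00) ⇒ 0x00
lane  1: and(0x2d,0xcc) ⇒ 0x0c
lane  2: and(0x18,0xbf) ⇒ 0x18
lane  3: and(0xf2,0xe6) ⇒ 0xe2
lane  4: and(0xe9,0xa8) ⇒ 0xa8
lane  5: tail/keep ⇒ 0x51
lane  6: tail/keep ⇒ 0xb0
lane  7: tail/keep ⇒ 0x62

vd = [0, 12, 24, 226, 168, 81, 176, 98]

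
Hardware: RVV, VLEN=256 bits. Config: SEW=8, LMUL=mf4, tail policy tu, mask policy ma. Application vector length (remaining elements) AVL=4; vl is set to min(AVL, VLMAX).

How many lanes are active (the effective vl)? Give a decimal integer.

lanes per group: 256·1/4/8 = 8
vl = min(AVL, VLMAX) = min(4, 8) = 4

vl = 4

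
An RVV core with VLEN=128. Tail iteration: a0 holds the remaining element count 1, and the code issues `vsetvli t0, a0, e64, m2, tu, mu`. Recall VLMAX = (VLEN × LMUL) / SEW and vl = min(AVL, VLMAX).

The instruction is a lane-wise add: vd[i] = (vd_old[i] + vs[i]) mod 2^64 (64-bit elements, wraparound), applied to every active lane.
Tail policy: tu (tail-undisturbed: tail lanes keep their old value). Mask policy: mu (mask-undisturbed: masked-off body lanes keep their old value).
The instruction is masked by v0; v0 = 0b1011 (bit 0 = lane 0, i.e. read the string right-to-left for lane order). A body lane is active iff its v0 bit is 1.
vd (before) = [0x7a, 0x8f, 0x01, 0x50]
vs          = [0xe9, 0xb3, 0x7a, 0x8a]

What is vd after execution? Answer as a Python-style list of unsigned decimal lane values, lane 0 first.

vd = [355, 143, 1, 80]

VLMAX = VLEN×LMUL/SEW = 128×2/64 = 4
vl ← min(1, 4) = 1
  i=0: add(0x7a,0xe9) → 355
  i=1: tail/keep → 143
  i=2: tail/keep → 1
  i=3: tail/keep → 80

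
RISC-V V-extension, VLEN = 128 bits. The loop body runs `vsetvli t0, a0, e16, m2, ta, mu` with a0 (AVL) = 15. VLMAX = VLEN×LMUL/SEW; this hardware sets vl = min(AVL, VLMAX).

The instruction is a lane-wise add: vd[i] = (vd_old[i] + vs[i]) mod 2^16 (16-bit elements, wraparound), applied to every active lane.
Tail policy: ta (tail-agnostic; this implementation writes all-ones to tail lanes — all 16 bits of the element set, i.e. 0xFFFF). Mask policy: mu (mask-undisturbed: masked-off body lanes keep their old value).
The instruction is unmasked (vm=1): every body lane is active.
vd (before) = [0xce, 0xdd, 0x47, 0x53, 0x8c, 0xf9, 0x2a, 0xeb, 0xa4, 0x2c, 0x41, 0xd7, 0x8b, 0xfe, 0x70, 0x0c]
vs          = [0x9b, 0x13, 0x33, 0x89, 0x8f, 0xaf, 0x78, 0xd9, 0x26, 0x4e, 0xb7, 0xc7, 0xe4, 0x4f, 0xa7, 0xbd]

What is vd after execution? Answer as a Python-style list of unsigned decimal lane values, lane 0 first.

vd = [361, 240, 122, 220, 283, 424, 162, 452, 202, 122, 248, 414, 367, 333, 279, 65535]

VLMAX = (128 × 2) / 16 = 16 lanes
AVL=15 ≤ VLMAX=16, so vl = 15
  i=0: add(0xce,0x9b) → 361
  i=1: add(0xdd,0x13) → 240
  i=2: add(0x47,0x33) → 122
  i=3: add(0x53,0x89) → 220
  i=4: add(0x8c,0x8f) → 283
  i=5: add(0xf9,0xaf) → 424
  i=6: add(0x2a,0x78) → 162
  i=7: add(0xeb,0xd9) → 452
  i=8: add(0xa4,0x26) → 202
  i=9: add(0x2c,0x4e) → 122
  i=10: add(0x41,0xb7) → 248
  i=11: add(0xd7,0xc7) → 414
  i=12: add(0x8b,0xe4) → 367
  i=13: add(0xfe,0x4f) → 333
  i=14: add(0x70,0xa7) → 279
  i=15: tail/ones → 65535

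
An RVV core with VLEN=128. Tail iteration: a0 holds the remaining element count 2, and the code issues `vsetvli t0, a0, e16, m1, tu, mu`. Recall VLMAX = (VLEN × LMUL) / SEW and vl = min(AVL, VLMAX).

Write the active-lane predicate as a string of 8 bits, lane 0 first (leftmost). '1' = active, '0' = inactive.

VLMAX = (128 × 1) / 16 = 8 lanes
vl ← min(2, 8) = 2
bits (lane 0 leftmost): 11000000

predicate = 11000000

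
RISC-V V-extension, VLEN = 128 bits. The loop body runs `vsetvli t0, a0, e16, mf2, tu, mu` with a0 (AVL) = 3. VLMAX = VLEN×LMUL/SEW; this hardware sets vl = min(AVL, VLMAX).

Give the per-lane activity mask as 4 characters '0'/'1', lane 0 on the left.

VLMAX = VLEN×LMUL/SEW = 128×1/2/16 = 4
vl = min(AVL, VLMAX) = min(3, 4) = 3
bits (lane 0 leftmost): 1110

predicate = 1110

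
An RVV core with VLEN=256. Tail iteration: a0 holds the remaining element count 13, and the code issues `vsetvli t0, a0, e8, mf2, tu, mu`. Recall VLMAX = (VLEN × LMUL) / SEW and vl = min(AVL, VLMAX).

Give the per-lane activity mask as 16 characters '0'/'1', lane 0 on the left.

lanes per group: 256·1/2/8 = 16
vl = min(AVL, VLMAX) = min(13, 16) = 13
bits (lane 0 leftmost): 1111111111111000

predicate = 1111111111111000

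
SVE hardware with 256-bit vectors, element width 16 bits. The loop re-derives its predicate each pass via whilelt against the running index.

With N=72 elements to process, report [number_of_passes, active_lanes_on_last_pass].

[iterations, last_vl] = [5, 8]

lane count: 256 div 16 = 16
iterations = ceil(72/16) = 5; final-pass vl = 8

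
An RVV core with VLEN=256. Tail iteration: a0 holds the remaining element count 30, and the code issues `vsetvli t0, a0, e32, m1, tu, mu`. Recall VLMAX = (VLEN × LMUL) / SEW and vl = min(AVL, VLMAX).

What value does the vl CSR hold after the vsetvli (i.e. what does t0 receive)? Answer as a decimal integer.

vl = 8

lanes per group: 256·1/32 = 8
AVL=30 > VLMAX=8, so vl = 8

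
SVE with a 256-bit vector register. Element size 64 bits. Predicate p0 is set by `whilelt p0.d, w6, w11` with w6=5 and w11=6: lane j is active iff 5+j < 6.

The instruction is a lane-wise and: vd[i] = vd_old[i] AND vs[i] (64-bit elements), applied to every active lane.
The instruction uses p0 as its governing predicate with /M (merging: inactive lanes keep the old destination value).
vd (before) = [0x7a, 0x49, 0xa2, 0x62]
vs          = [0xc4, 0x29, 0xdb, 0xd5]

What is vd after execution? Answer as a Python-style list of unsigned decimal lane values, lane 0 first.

vd = [64, 73, 162, 98]

lane count: 256 div 64 = 4
p0[j] = (5+j < 6); true for j=0..0 → 1 lanes set
  i=0: and(0x7a,0xc4) → 64
  i=1: tail/keep → 73
  i=2: tail/keep → 162
  i=3: tail/keep → 98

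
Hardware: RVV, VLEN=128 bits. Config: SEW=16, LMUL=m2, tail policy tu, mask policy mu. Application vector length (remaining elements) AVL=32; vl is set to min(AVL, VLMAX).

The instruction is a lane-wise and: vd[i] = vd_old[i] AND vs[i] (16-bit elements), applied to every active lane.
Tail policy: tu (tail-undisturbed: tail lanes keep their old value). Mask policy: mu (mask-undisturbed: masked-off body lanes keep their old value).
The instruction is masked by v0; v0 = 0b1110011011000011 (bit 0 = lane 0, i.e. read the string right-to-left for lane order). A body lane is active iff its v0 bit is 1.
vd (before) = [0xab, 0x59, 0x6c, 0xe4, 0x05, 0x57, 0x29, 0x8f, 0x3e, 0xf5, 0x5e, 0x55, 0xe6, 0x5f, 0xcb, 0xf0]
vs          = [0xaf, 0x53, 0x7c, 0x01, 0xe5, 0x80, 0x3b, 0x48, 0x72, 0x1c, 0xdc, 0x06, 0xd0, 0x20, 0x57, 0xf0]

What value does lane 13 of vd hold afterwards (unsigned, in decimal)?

VLMAX = (128 × 2) / 16 = 16 lanes
vl = min(AVL, VLMAX) = min(32, 16) = 16
  i=0: and(0xab,0xaf) → 171
  i=1: and(0x59,0x53) → 81
  i=2: mask-off/keep → 108
  i=3: mask-off/keep → 228
  i=4: mask-off/keep → 5
  i=5: mask-off/keep → 87
  i=6: and(0x29,0x3b) → 41
  i=7: and(0x8f,0x48) → 8
  i=8: mask-off/keep → 62
  i=9: and(0xf5,0x1c) → 20
  i=10: and(0x5e,0xdc) → 92
  i=11: mask-off/keep → 85
  i=12: mask-off/keep → 230
  i=13: and(0x5f,0x20) → 0
  i=14: and(0xcb,0x57) → 67
  i=15: and(0xf0,0xf0) → 240

vd[13] = 0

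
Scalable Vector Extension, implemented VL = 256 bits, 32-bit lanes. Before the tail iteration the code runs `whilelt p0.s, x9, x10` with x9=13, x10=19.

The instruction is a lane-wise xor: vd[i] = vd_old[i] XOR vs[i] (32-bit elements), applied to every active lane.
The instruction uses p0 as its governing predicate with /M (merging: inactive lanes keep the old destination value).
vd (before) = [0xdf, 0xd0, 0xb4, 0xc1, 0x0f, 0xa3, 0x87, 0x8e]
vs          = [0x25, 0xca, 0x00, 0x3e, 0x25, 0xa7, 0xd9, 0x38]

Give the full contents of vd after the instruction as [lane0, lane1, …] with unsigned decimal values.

vd = [250, 26, 180, 255, 42, 4, 135, 142]

lane count: 256 div 32 = 8
p0[j] = (13+j < 19); true for j=0..5 → 6 lanes set
[0] xor(0xdf,0x25) = 0xfa
[1] xor(0xd0,0xca) = 0x1a
[2] xor(0xb4,0x00) = 0xb4
[3] xor(0xc1,0x3e) = 0xff
[4] xor(0x0f,0x25) = 0x2a
[5] xor(0xa3,0xa7) = 0x04
[6] tail/keep = 0x87
[7] tail/keep = 0x8e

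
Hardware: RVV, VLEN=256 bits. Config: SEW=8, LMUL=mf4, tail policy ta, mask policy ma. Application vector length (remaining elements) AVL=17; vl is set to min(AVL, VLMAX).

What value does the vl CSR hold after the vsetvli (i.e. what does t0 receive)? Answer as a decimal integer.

lanes per group: 256·1/4/8 = 8
vl = min(AVL, VLMAX) = min(17, 8) = 8

vl = 8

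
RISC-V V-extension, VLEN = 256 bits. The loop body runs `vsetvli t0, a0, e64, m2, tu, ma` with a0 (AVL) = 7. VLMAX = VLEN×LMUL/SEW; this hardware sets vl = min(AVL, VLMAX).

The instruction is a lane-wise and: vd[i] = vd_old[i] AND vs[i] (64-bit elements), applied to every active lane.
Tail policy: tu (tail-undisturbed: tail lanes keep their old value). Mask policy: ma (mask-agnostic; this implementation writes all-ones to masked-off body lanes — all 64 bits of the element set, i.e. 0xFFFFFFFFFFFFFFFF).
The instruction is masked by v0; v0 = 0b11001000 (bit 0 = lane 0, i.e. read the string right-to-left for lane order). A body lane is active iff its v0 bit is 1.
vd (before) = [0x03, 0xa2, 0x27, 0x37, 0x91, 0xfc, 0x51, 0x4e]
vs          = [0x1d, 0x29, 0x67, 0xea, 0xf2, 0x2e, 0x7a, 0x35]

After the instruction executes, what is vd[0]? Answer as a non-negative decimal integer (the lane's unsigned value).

VLMAX = VLEN×LMUL/SEW = 256×2/64 = 8
AVL=7 ≤ VLMAX=8, so vl = 7
lane  0: mask-off/ones ⇒ 0xffffffffffffffff
lane  1: mask-off/ones ⇒ 0xffffffffffffffff
lane  2: mask-off/ones ⇒ 0xffffffffffffffff
lane  3: and(0x37,0xea) ⇒ 0x22
lane  4: mask-off/ones ⇒ 0xffffffffffffffff
lane  5: mask-off/ones ⇒ 0xffffffffffffffff
lane  6: and(0x51,0x7a) ⇒ 0x50
lane  7: tail/keep ⇒ 0x4e

vd[0] = 18446744073709551615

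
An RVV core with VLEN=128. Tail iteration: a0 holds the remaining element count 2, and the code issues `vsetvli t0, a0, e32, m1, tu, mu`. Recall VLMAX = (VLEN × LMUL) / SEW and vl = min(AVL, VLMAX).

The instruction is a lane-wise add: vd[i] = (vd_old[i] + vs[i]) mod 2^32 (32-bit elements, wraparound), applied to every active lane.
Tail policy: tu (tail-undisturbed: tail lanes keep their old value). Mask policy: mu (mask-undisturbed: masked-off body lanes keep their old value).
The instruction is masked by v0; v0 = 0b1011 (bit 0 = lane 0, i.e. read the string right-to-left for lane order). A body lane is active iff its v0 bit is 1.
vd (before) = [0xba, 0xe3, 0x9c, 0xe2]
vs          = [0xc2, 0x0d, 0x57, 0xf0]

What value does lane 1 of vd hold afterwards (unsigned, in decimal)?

VLMAX = VLEN×LMUL/SEW = 128×1/32 = 4
vl = min(AVL, VLMAX) = min(2, 4) = 2
  i=0: add(0xba,0xc2) → 380
  i=1: add(0xe3,0x0d) → 240
  i=2: tail/keep → 156
  i=3: tail/keep → 226

vd[1] = 240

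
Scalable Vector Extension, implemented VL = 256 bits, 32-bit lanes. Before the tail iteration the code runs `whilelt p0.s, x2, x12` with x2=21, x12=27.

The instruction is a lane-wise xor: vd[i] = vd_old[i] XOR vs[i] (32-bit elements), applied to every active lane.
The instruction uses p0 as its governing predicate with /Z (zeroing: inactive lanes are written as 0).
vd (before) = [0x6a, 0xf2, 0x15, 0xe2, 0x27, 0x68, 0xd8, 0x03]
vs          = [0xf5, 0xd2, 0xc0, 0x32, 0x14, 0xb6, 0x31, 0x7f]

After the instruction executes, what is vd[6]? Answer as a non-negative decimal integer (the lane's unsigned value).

vd[6] = 0

256-bit reg / 32-bit elem → 8 lanes
p0[j] = (21+j < 27); true for j=0..5 → 6 lanes set
vd[0] xor(0x6a,0xf5) -> 0x9f
vd[1] xor(0xf2,0xd2) -> 0x20
vd[2] xor(0x15,0xc0) -> 0xd5
vd[3] xor(0xe2,0x32) -> 0xd0
vd[4] xor(0x27,0x14) -> 0x33
vd[5] xor(0x68,0xb6) -> 0xde
vd[6] tail/zero -> 0x00
vd[7] tail/zero -> 0x00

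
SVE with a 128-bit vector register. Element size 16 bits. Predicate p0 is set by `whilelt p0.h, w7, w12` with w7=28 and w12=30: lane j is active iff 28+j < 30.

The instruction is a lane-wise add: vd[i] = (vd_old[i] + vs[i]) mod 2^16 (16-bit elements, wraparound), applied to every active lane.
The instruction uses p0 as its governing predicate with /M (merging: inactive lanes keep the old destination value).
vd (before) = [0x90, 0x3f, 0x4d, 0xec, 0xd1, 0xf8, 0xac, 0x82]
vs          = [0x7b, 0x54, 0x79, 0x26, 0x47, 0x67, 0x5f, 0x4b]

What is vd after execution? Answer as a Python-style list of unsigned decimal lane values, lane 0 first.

register lanes = 128/16 = 8
p0[j] = (28+j < 30); true for j=0..1 → 2 lanes set
  i=0: add(0x90,0x7b) → 267
  i=1: add(0x3f,0x54) → 147
  i=2: tail/keep → 77
  i=3: tail/keep → 236
  i=4: tail/keep → 209
  i=5: tail/keep → 248
  i=6: tail/keep → 172
  i=7: tail/keep → 130

vd = [267, 147, 77, 236, 209, 248, 172, 130]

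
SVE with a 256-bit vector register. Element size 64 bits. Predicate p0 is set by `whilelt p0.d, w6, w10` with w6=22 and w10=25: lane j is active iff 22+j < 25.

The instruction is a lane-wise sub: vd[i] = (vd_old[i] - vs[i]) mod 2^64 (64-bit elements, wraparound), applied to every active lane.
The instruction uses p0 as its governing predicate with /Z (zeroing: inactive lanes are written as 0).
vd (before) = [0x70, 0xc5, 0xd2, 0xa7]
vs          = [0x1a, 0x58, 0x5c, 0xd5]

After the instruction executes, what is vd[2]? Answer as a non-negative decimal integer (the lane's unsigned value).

register lanes = 256/64 = 4
active while 22+j < 25, i.e. j ∈ [0,3) capped at 4 ⇒ 3
lane  0: sub(0x70,0x1a) ⇒ 0x56
lane  1: sub(0xc5,0x58) ⇒ 0x6d
lane  2: sub(0xd2,0x5c) ⇒ 0x76
lane  3: tail/zero ⇒ 0x00

vd[2] = 118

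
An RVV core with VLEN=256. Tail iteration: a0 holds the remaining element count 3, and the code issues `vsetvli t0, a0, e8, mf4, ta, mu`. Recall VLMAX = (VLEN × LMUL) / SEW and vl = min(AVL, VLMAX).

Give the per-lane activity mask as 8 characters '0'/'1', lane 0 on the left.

VLMAX = VLEN×LMUL/SEW = 256×1/4/8 = 8
vl = min(AVL, VLMAX) = min(3, 8) = 3
bits (lane 0 leftmost): 11100000

predicate = 11100000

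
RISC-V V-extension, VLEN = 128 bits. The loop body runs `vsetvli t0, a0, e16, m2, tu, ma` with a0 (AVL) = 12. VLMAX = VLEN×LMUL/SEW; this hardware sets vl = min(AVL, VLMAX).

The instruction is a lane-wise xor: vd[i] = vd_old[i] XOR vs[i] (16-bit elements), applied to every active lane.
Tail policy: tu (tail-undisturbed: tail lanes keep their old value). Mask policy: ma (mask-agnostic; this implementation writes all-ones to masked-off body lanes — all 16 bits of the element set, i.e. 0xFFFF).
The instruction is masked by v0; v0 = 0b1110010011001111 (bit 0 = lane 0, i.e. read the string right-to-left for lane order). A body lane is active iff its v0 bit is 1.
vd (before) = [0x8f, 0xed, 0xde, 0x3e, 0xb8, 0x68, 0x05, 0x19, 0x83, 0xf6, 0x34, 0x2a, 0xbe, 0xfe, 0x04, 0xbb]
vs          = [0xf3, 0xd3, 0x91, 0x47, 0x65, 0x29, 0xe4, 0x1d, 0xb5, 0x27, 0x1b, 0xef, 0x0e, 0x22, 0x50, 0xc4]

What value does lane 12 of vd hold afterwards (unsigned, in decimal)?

vd[12] = 190

VLMAX = VLEN×LMUL/SEW = 128×2/16 = 16
vl ← min(12, 16) = 12
vd[0] xor(0x8f,0xf3) -> 0x7c
vd[1] xor(0xed,0xd3) -> 0x3e
vd[2] xor(0xde,0x91) -> 0x4f
vd[3] xor(0x3e,0x47) -> 0x79
vd[4] mask-off/ones -> 0xffff
vd[5] mask-off/ones -> 0xffff
vd[6] xor(0x05,0xe4) -> 0xe1
vd[7] xor(0x19,0x1d) -> 0x04
vd[8] mask-off/ones -> 0xffff
vd[9] mask-off/ones -> 0xffff
vd[10] xor(0x34,0x1b) -> 0x2f
vd[11] mask-off/ones -> 0xffff
vd[12] tail/keep -> 0xbe
vd[13] tail/keep -> 0xfe
vd[14] tail/keep -> 0x04
vd[15] tail/keep -> 0xbb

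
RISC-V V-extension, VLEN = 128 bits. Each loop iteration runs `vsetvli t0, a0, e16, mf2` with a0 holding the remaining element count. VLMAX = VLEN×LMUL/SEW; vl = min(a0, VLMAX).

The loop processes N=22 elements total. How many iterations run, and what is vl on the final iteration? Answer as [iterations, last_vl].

lanes per group: 128·1/2/16 = 4
iterations = ceil(22/4) = 6; final-pass vl = 2

[iterations, last_vl] = [6, 2]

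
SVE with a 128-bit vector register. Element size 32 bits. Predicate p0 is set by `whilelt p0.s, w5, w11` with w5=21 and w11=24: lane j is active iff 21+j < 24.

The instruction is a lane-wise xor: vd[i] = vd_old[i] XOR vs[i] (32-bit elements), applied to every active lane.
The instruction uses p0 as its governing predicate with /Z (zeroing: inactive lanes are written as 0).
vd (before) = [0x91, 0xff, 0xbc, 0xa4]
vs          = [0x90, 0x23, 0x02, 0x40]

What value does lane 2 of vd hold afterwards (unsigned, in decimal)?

128-bit reg / 32-bit elem → 4 lanes
whilelt: lane j active iff 21+j < 24 → j < 3 → 3 active
[0] xor(0x91,0x90) = 0x01
[1] xor(0xff,0x23) = 0xdc
[2] xor(0xbc,0x02) = 0xbe
[3] tail/zero = 0x00

vd[2] = 190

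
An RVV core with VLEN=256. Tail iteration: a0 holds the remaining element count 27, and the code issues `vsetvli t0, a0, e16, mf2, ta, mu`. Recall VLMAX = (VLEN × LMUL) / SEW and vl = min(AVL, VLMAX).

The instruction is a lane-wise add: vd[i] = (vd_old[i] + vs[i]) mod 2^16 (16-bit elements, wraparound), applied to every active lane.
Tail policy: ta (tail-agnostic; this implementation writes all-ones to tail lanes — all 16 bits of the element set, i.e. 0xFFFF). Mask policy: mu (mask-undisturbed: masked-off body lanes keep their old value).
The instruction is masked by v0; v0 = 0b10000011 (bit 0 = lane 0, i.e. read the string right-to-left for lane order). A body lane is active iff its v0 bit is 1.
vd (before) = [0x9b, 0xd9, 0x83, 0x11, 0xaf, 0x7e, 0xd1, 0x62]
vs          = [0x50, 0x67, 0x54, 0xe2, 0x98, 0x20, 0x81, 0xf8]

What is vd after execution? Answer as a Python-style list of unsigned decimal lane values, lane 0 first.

VLMAX = VLEN×LMUL/SEW = 256×1/2/16 = 8
AVL=27 > VLMAX=8, so vl = 8
  i=0: add(0x9b,0x50) → 235
  i=1: add(0xd9,0x67) → 320
  i=2: mask-off/keep → 131
  i=3: mask-off/keep → 17
  i=4: mask-off/keep → 175
  i=5: mask-off/keep → 126
  i=6: mask-off/keep → 209
  i=7: add(0x62,0xf8) → 346

vd = [235, 320, 131, 17, 175, 126, 209, 346]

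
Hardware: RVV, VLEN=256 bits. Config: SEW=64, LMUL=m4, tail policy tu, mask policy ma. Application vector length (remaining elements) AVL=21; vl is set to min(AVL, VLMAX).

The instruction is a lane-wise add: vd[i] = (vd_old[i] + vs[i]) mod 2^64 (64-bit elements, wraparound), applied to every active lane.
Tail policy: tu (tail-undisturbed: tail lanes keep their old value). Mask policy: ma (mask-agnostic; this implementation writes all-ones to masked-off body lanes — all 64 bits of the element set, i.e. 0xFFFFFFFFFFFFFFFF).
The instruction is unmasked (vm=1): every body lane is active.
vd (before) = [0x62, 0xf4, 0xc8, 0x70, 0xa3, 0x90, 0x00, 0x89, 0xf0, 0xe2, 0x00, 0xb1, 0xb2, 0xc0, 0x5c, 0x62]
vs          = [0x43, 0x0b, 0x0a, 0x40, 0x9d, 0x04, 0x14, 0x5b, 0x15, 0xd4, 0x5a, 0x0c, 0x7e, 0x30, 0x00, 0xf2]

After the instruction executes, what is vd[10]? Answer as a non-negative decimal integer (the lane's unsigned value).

vd[10] = 90

VLMAX = (256 × 4) / 64 = 16 lanes
AVL=21 > VLMAX=16, so vl = 16
vd[0] add(0x62,0x43) -> 0xa5
vd[1] add(0xf4,0x0b) -> 0xff
vd[2] add(0xc8,0x0a) -> 0xd2
vd[3] add(0x70,0x40) -> 0xb0
vd[4] add(0xa3,0x9d) -> 0x140
vd[5] add(0x90,0x04) -> 0x94
vd[6] add(0x00,0x14) -> 0x14
vd[7] add(0x89,0x5b) -> 0xe4
vd[8] add(0xf0,0x15) -> 0x105
vd[9] add(0xe2,0xd4) -> 0x1b6
vd[10] add(0x00,0x5a) -> 0x5a
vd[11] add(0xb1,0x0c) -> 0xbd
vd[12] add(0xb2,0x7e) -> 0x130
vd[13] add(0xc0,0x30) -> 0xf0
vd[14] add(0x5c,0x00) -> 0x5c
vd[15] add(0x62,0xf2) -> 0x154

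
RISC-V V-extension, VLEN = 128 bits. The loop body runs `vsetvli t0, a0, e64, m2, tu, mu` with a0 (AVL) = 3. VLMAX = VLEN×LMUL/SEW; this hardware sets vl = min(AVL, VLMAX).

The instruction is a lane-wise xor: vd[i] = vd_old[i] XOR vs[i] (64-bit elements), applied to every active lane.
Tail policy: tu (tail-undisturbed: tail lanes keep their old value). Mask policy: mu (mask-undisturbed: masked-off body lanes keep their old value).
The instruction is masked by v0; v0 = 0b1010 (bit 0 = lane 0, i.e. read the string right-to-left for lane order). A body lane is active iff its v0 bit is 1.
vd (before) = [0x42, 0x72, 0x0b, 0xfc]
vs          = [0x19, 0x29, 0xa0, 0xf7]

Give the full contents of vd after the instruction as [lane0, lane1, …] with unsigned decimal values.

lanes per group: 128·2/64 = 4
vl = min(AVL, VLMAX) = min(3, 4) = 3
  i=0: mask-off/keep → 66
  i=1: xor(0x72,0x29) → 91
  i=2: mask-off/keep → 11
  i=3: tail/keep → 252

vd = [66, 91, 11, 252]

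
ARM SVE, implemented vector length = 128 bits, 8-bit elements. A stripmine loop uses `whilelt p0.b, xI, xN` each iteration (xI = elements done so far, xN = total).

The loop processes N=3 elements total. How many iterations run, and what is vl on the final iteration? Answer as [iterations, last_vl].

[iterations, last_vl] = [1, 3]

128-bit reg / 8-bit elem → 16 lanes
N=3: ⌈3/16⌉ = 1 iters; last vl = 3 − 0×16 = 3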